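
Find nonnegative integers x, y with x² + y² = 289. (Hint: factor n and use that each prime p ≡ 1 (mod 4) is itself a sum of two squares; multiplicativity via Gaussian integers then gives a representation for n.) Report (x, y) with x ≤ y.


Step 1: Factor n = 289 = 17^2.
Step 2: Check the mod-4 condition on each prime factor: 17 ≡ 1 (mod 4), exponent 2.
All primes ≡ 3 (mod 4) appear to even exponent (or don't appear), so by the two-squares theorem n IS expressible as a sum of two squares.
Step 3: Build a representation. Here n = 17 · 17 is a product of primes ≡ 1 (mod 4). Each prime p ≡ 1 (mod 4) is itself a sum of two squares; find a² by testing p − a² for a perfect square:
  17: 17 − 1² = 16 = 4² ⇒ 17 = 1² + 4².
  Combine using the Brahmagupta–Fibonacci identity (a² + b²)(c² + d²) = (ac − bd)² + (ad + bc)² = (ac + bd)² + (ad − bc)²:
  17 · 17 = 289: from (1² + 4²)(1² + 4²), take (1·1 − 4·4, 1·4 + 4·1) = (1 − 16, 4 + 4) = (-15, 8); dropping signs (only squares matter) gives (15, 8); check 15² + 8² = 225 + 64 = 289 ✓.
Step 4: Order so x ≤ y and verify: 8² + 15² = 64 + 225 = 289 = n. ✓

n = 289 = 8² + 15² (one valid representation with x ≤ y).


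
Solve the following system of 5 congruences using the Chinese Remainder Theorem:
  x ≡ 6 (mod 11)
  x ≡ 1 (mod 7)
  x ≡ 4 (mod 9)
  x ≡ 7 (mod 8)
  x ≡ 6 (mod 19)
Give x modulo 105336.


Product of moduli M = 11 · 7 · 9 · 8 · 19 = 105336.
Merge one congruence at a time:
  Start: x ≡ 6 (mod 11).
  Combine with x ≡ 1 (mod 7); new modulus lcm = 77.
    Write x = 6 + 11·t and substitute into x ≡ 1 (mod 7): 11·t ≡ 1 − 6 = -5 (mod 7).
    Reduce coefficients mod 7: 4·t ≡ 2 (mod 7).
    The inverse of 4 mod 7 is 2 (since 4·2 = 8 = 1·7 + 1), so t ≡ 2·2 = 4 ≡ 4 (mod 7).
    Then x = 6 + 11·4 = 50, valid modulo lcm(11, 7) = 77: x ≡ 50 (mod 77).
  Combine with x ≡ 4 (mod 9); new modulus lcm = 693.
    Write x = 50 + 77·t and substitute into x ≡ 4 (mod 9): 77·t ≡ 4 − 50 = -46 (mod 9).
    Reduce coefficients mod 9: 5·t ≡ 8 (mod 9).
    The inverse of 5 mod 9 is 2 (since 5·2 = 10 = 1·9 + 1), so t ≡ 2·8 = 16 ≡ 7 (mod 9).
    Then x = 50 + 77·7 = 589, valid modulo lcm(77, 9) = 693: x ≡ 589 (mod 693).
  Combine with x ≡ 7 (mod 8); new modulus lcm = 5544.
    Write x = 589 + 693·t and substitute into x ≡ 7 (mod 8): 693·t ≡ 7 − 589 = -582 (mod 8).
    Reduce coefficients mod 8: 5·t ≡ 2 (mod 8).
    The inverse of 5 mod 8 is 5 (since 5·5 = 25 = 3·8 + 1), so t ≡ 5·2 = 10 ≡ 2 (mod 8).
    Then x = 589 + 693·2 = 1975, valid modulo lcm(693, 8) = 5544: x ≡ 1975 (mod 5544).
  Combine with x ≡ 6 (mod 19); new modulus lcm = 105336.
    Write x = 1975 + 5544·t and substitute into x ≡ 6 (mod 19): 5544·t ≡ 6 − 1975 = -1969 (mod 19).
    Reduce coefficients mod 19: 15·t ≡ 7 (mod 19).
    The inverse of 15 mod 19 is 14 (since 15·14 = 210 = 11·19 + 1), so t ≡ 14·7 = 98 ≡ 3 (mod 19).
    Then x = 1975 + 5544·3 = 18607, valid modulo lcm(5544, 19) = 105336: x ≡ 18607 (mod 105336).
Verify against each original: 18607 mod 11 = 6, 18607 mod 7 = 1, 18607 mod 9 = 4, 18607 mod 8 = 7, 18607 mod 19 = 6.

x ≡ 18607 (mod 105336).


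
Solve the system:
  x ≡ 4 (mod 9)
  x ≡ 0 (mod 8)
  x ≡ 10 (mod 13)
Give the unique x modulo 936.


Moduli 9, 8, 13 are pairwise coprime; by CRT there is a unique solution modulo M = 9 · 8 · 13 = 936.
Solve pairwise, accumulating the modulus:
  Start with x ≡ 4 (mod 9).
  Combine with x ≡ 0 (mod 8): since gcd(9, 8) = 1, we get a unique residue mod 72.
    Write x = 4 + 9·t and substitute into x ≡ 0 (mod 8): 9·t ≡ 0 − 4 = -4 (mod 8).
    Reduce coefficients mod 8: 1·t ≡ 4 (mod 8).
    So t ≡ 4 (mod 8).
    Then x = 4 + 9·4 = 40, valid modulo lcm(9, 8) = 72: x ≡ 40 (mod 72).
  Combine with x ≡ 10 (mod 13): since gcd(72, 13) = 1, we get a unique residue mod 936.
    Write x = 40 + 72·t and substitute into x ≡ 10 (mod 13): 72·t ≡ 10 − 40 = -30 (mod 13).
    Reduce coefficients mod 13: 7·t ≡ 9 (mod 13).
    The inverse of 7 mod 13 is 2 (since 7·2 = 14 = 1·13 + 1), so t ≡ 2·9 = 18 ≡ 5 (mod 13).
    Then x = 40 + 72·5 = 400, valid modulo lcm(72, 13) = 936: x ≡ 400 (mod 936).
Verify: 400 mod 9 = 4 ✓, 400 mod 8 = 0 ✓, 400 mod 13 = 10 ✓.

x ≡ 400 (mod 936).


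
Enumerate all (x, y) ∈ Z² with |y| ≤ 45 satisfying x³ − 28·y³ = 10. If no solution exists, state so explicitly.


The equation is x³ - 28y³ = 10. For fixed y, x³ = 28·y³ + 10, so a solution requires the RHS to be a perfect cube.
Strategy: iterate y from -45 to 45, compute RHS = 28·y³ + 10, and check whether it is a (positive or negative) perfect cube.
Check small values of y:
  y = 0: RHS = 10 is not a perfect cube.
  y = 1: RHS = 38 is not a perfect cube.
  y = -1: RHS = -18 is not a perfect cube.
  y = 2: RHS = 234 is not a perfect cube.
  y = -2: RHS = -214 is not a perfect cube.
  y = 3: RHS = 766 is not a perfect cube.
  y = -3: RHS = -746 is not a perfect cube.
Continuing the search up to |y| = 45 finds no solutions either.
No (x, y) in the scanned range satisfies the equation.

No integer solutions with |y| ≤ 45.


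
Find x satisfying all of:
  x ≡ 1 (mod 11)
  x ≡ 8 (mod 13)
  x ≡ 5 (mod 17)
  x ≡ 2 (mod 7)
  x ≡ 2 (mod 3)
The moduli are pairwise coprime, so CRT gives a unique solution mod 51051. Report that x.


Product of moduli M = 11 · 13 · 17 · 7 · 3 = 51051.
Merge one congruence at a time:
  Start: x ≡ 1 (mod 11).
  Combine with x ≡ 8 (mod 13); new modulus lcm = 143.
    Write x = 1 + 11·t and substitute into x ≡ 8 (mod 13): 11·t ≡ 8 − 1 = 7 (mod 13).
    The inverse of 11 mod 13 is 6 (since 11·6 = 66 = 5·13 + 1), so t ≡ 6·7 = 42 ≡ 3 (mod 13).
    Then x = 1 + 11·3 = 34, valid modulo lcm(11, 13) = 143: x ≡ 34 (mod 143).
  Combine with x ≡ 5 (mod 17); new modulus lcm = 2431.
    Write x = 34 + 143·t and substitute into x ≡ 5 (mod 17): 143·t ≡ 5 − 34 = -29 (mod 17).
    Reduce coefficients mod 17: 7·t ≡ 5 (mod 17).
    The inverse of 7 mod 17 is 5 (since 7·5 = 35 = 2·17 + 1), so t ≡ 5·5 = 25 ≡ 8 (mod 17).
    Then x = 34 + 143·8 = 1178, valid modulo lcm(143, 17) = 2431: x ≡ 1178 (mod 2431).
  Combine with x ≡ 2 (mod 7); new modulus lcm = 17017.
    Write x = 1178 + 2431·t and substitute into x ≡ 2 (mod 7): 2431·t ≡ 2 − 1178 = -1176 (mod 7).
    Reduce coefficients mod 7: 2·t ≡ 0 (mod 7).
    The inverse of 2 mod 7 is 4 (since 2·4 = 8 = 1·7 + 1), so t ≡ 4·0 = 0 ≡ 0 (mod 7).
    Then x = 1178 + 2431·0 = 1178, valid modulo lcm(2431, 7) = 17017: x ≡ 1178 (mod 17017).
  Combine with x ≡ 2 (mod 3); new modulus lcm = 51051.
    Write x = 1178 + 17017·t and substitute into x ≡ 2 (mod 3): 17017·t ≡ 2 − 1178 = -1176 (mod 3).
    Reduce coefficients mod 3: 1·t ≡ 0 (mod 3).
    So t ≡ 0 (mod 3).
    Then x = 1178 + 17017·0 = 1178, valid modulo lcm(17017, 3) = 51051: x ≡ 1178 (mod 51051).
Verify against each original: 1178 mod 11 = 1, 1178 mod 13 = 8, 1178 mod 17 = 5, 1178 mod 7 = 2, 1178 mod 3 = 2.

x ≡ 1178 (mod 51051).


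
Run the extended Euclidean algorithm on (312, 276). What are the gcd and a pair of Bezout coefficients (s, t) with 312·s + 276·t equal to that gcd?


Euclidean algorithm on (312, 276) — divide until remainder is 0:
  312 = 1 · 276 + 36
  276 = 7 · 36 + 24
  36 = 1 · 24 + 12
  24 = 2 · 12 + 0
gcd(312, 276) = 12.
Track Bezout coefficients alongside the remainders: start with r₀ = 312 = a·1 + b·0 (s = 1, t = 0) and r₁ = 276 = a·0 + b·1 (s = 0, t = 1); each new remainder r_{k+1} = r_{k-1} − q_k·r_k inherits s_{k+1} = s_{k-1} − q_k·s_k, t_{k+1} = t_{k-1} − q_k·t_k, so r_k = a·s_k + b·t_k at every step:
  q = 1: r = 36, s = 1 − 1·0 = 1, t = 0 − 1·1 = -1  (check: 312·1 + 276·(-1) = 36)
  q = 7: r = 24, s = 0 − 7·1 = -7, t = 1 − 7·(-1) = 8  (check: 312·(-7) + 276·8 = 24)
  q = 1: r = 12, s = 1 − 1·(-7) = 8, t = -1 − 1·8 = -9  (check: 312·8 + 276·(-9) = 12)
The row with r = 12 (the gcd) gives the Bezout coefficients s = 8, t = -9.
Result: 312 · (8) + 276 · (-9) = 12.

gcd(312, 276) = 12; s = 8, t = -9 (check: 312·8 + 276·(-9) = 12).


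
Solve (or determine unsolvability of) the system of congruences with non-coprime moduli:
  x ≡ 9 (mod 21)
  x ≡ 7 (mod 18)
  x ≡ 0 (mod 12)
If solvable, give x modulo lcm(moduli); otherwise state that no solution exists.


Moduli 21, 18, 12 are not pairwise coprime, so CRT works modulo lcm(m_i) when all pairwise compatibility conditions hold.
Pairwise compatibility: gcd(m_i, m_j) must divide a_i - a_j for every pair.
Merge one congruence at a time:
  Start: x ≡ 9 (mod 21).
  Combine with x ≡ 7 (mod 18): gcd(21, 18) = 3, and 7 - 9 = -2 is NOT divisible by 3.
    ⇒ system is inconsistent (no integer solution).

No solution (the system is inconsistent).


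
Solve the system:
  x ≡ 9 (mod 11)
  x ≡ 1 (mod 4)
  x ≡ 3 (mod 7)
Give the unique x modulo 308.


Moduli 11, 4, 7 are pairwise coprime; by CRT there is a unique solution modulo M = 11 · 4 · 7 = 308.
Solve pairwise, accumulating the modulus:
  Start with x ≡ 9 (mod 11).
  Combine with x ≡ 1 (mod 4): since gcd(11, 4) = 1, we get a unique residue mod 44.
    Write x = 9 + 11·t and substitute into x ≡ 1 (mod 4): 11·t ≡ 1 − 9 = -8 (mod 4).
    Reduce coefficients mod 4: 3·t ≡ 0 (mod 4).
    The inverse of 3 mod 4 is 3 (since 3·3 = 9 = 2·4 + 1), so t ≡ 3·0 = 0 ≡ 0 (mod 4).
    Then x = 9 + 11·0 = 9, valid modulo lcm(11, 4) = 44: x ≡ 9 (mod 44).
  Combine with x ≡ 3 (mod 7): since gcd(44, 7) = 1, we get a unique residue mod 308.
    Write x = 9 + 44·t and substitute into x ≡ 3 (mod 7): 44·t ≡ 3 − 9 = -6 (mod 7).
    Reduce coefficients mod 7: 2·t ≡ 1 (mod 7).
    The inverse of 2 mod 7 is 4 (since 2·4 = 8 = 1·7 + 1), so t ≡ 4·1 = 4 ≡ 4 (mod 7).
    Then x = 9 + 44·4 = 185, valid modulo lcm(44, 7) = 308: x ≡ 185 (mod 308).
Verify: 185 mod 11 = 9 ✓, 185 mod 4 = 1 ✓, 185 mod 7 = 3 ✓.

x ≡ 185 (mod 308).


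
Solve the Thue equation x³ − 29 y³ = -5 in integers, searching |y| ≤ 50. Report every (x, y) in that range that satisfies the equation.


The equation is x³ - 29y³ = -5. For fixed y, x³ = 29·y³ − 5, so a solution requires the RHS to be a perfect cube.
Strategy: iterate y from -50 to 50, compute RHS = 29·y³ − 5, and check whether it is a (positive or negative) perfect cube.
Check small values of y:
  y = 0: RHS = -5 is not a perfect cube.
  y = 1: RHS = 24 is not a perfect cube.
  y = -1: RHS = -34 is not a perfect cube.
  y = 2: RHS = 227 is not a perfect cube.
  y = -2: RHS = -237 is not a perfect cube.
  y = 3: RHS = 778 is not a perfect cube.
  y = -3: RHS = -788 is not a perfect cube.
Continuing the search up to |y| = 50 finds no solutions either.
No (x, y) in the scanned range satisfies the equation.

No integer solutions with |y| ≤ 50.


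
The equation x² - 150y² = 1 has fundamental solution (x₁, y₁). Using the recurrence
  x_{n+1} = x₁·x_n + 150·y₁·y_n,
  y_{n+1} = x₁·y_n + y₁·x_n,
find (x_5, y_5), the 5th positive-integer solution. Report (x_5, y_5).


Step 1: Find the fundamental solution (x₁, y₁) of x² - 150y² = 1.
  Expand √150 as a continued fraction. a₀ = ⌊√150⌋ = 12; iterate m_{k+1} = d_k·a_k − m_k, d_{k+1} = (150 − m_{k+1}²)/d_k, a_{k+1} = ⌊(a₀ + m_{k+1})/d_{k+1}⌋ (starting m₀ = 0, d₀ = 1), with convergents p_k = a_k·p_{k-1} + p_{k-2}, q_k = a_k·q_{k-1} + q_{k-2} (p₋₁ = 1, q₋₁ = 0):
  k = 0: a₀ = 12; p₀/q₀ = 12/1; p₀² − 150·q₀² = 144 − 150 = -6.
  k = 1: m = 12, d = 6, a = ⌊(12 + 12)/6⌋ = 4; p/q = (4·12 + 1)/(4·1 + 0) = 49/4; p² − 150·q² = 2401 − 2400 = 1.
  The first convergent with p² − 150·q² = 1 gives the fundamental solution (x₁, y₁) = (49, 4).
Step 2: Apply the recurrence (x_{n+1}, y_{n+1}) = (x₁x_n + 150y₁y_n, x₁y_n + y₁x_n) repeatedly.
  From (x_1, y_1) = (49, 4): x_2 = 49·49 + 150·4·4 = 4801; y_2 = 49·4 + 4·49 = 392.
  From (x_2, y_2) = (4801, 392): x_3 = 49·4801 + 150·4·392 = 470449; y_3 = 49·392 + 4·4801 = 38412.
  From (x_3, y_3) = (470449, 38412): x_4 = 49·470449 + 150·4·38412 = 46099201; y_4 = 49·38412 + 4·470449 = 3763984.
  From (x_4, y_4) = (46099201, 3763984): x_5 = 49·46099201 + 150·4·3763984 = 4517251249; y_5 = 49·3763984 + 4·46099201 = 368832020.
Step 3: Verify x_5² - 150·y_5² = 20405558846592060001 - 20405558846592060000 = 1 (should be 1). ✓

(x_1, y_1) = (49, 4); (x_5, y_5) = (4517251249, 368832020).


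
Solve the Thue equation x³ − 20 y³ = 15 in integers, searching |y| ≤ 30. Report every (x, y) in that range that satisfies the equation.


The equation is x³ - 20y³ = 15. For fixed y, x³ = 20·y³ + 15, so a solution requires the RHS to be a perfect cube.
Strategy: iterate y from -30 to 30, compute RHS = 20·y³ + 15, and check whether it is a (positive or negative) perfect cube.
Check small values of y:
  y = 0: RHS = 15 is not a perfect cube.
  y = 1: RHS = 35 is not a perfect cube.
  y = -1: RHS = -5 is not a perfect cube.
  y = 2: RHS = 175 is not a perfect cube.
  y = -2: RHS = -145 is not a perfect cube.
  y = 3: RHS = 555 is not a perfect cube.
  y = -3: RHS = -525 is not a perfect cube.
Continuing the search up to |y| = 30 finds no solutions either.
No (x, y) in the scanned range satisfies the equation.

No integer solutions with |y| ≤ 30.


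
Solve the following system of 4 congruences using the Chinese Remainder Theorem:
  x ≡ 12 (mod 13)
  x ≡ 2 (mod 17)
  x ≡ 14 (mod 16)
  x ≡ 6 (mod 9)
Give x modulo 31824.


Product of moduli M = 13 · 17 · 16 · 9 = 31824.
Merge one congruence at a time:
  Start: x ≡ 12 (mod 13).
  Combine with x ≡ 2 (mod 17); new modulus lcm = 221.
    Write x = 12 + 13·t and substitute into x ≡ 2 (mod 17): 13·t ≡ 2 − 12 = -10 (mod 17).
    Reduce coefficients mod 17: 13·t ≡ 7 (mod 17).
    The inverse of 13 mod 17 is 4 (since 13·4 = 52 = 3·17 + 1), so t ≡ 4·7 = 28 ≡ 11 (mod 17).
    Then x = 12 + 13·11 = 155, valid modulo lcm(13, 17) = 221: x ≡ 155 (mod 221).
  Combine with x ≡ 14 (mod 16); new modulus lcm = 3536.
    Write x = 155 + 221·t and substitute into x ≡ 14 (mod 16): 221·t ≡ 14 − 155 = -141 (mod 16).
    Reduce coefficients mod 16: 13·t ≡ 3 (mod 16).
    The inverse of 13 mod 16 is 5 (since 13·5 = 65 = 4·16 + 1), so t ≡ 5·3 = 15 ≡ 15 (mod 16).
    Then x = 155 + 221·15 = 3470, valid modulo lcm(221, 16) = 3536: x ≡ 3470 (mod 3536).
  Combine with x ≡ 6 (mod 9); new modulus lcm = 31824.
    Write x = 3470 + 3536·t and substitute into x ≡ 6 (mod 9): 3536·t ≡ 6 − 3470 = -3464 (mod 9).
    Reduce coefficients mod 9: 8·t ≡ 1 (mod 9).
    The inverse of 8 mod 9 is 8 (since 8·8 = 64 = 7·9 + 1), so t ≡ 8·1 = 8 ≡ 8 (mod 9).
    Then x = 3470 + 3536·8 = 31758, valid modulo lcm(3536, 9) = 31824: x ≡ 31758 (mod 31824).
Verify against each original: 31758 mod 13 = 12, 31758 mod 17 = 2, 31758 mod 16 = 14, 31758 mod 9 = 6.

x ≡ 31758 (mod 31824).


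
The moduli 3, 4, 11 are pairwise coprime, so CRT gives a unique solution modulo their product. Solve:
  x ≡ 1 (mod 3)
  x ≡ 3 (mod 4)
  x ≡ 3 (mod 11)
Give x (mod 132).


Moduli 3, 4, 11 are pairwise coprime; by CRT there is a unique solution modulo M = 3 · 4 · 11 = 132.
Solve pairwise, accumulating the modulus:
  Start with x ≡ 1 (mod 3).
  Combine with x ≡ 3 (mod 4): since gcd(3, 4) = 1, we get a unique residue mod 12.
    Write x = 1 + 3·t and substitute into x ≡ 3 (mod 4): 3·t ≡ 3 − 1 = 2 (mod 4).
    The inverse of 3 mod 4 is 3 (since 3·3 = 9 = 2·4 + 1), so t ≡ 3·2 = 6 ≡ 2 (mod 4).
    Then x = 1 + 3·2 = 7, valid modulo lcm(3, 4) = 12: x ≡ 7 (mod 12).
  Combine with x ≡ 3 (mod 11): since gcd(12, 11) = 1, we get a unique residue mod 132.
    Write x = 7 + 12·t and substitute into x ≡ 3 (mod 11): 12·t ≡ 3 − 7 = -4 (mod 11).
    Reduce coefficients mod 11: 1·t ≡ 7 (mod 11).
    So t ≡ 7 (mod 11).
    Then x = 7 + 12·7 = 91, valid modulo lcm(12, 11) = 132: x ≡ 91 (mod 132).
Verify: 91 mod 3 = 1 ✓, 91 mod 4 = 3 ✓, 91 mod 11 = 3 ✓.

x ≡ 91 (mod 132).


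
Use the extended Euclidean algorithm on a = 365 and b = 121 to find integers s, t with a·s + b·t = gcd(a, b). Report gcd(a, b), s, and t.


Euclidean algorithm on (365, 121) — divide until remainder is 0:
  365 = 3 · 121 + 2
  121 = 60 · 2 + 1
  2 = 2 · 1 + 0
gcd(365, 121) = 1.
Track Bezout coefficients alongside the remainders: start with r₀ = 365 = a·1 + b·0 (s = 1, t = 0) and r₁ = 121 = a·0 + b·1 (s = 0, t = 1); each new remainder r_{k+1} = r_{k-1} − q_k·r_k inherits s_{k+1} = s_{k-1} − q_k·s_k, t_{k+1} = t_{k-1} − q_k·t_k, so r_k = a·s_k + b·t_k at every step:
  q = 3: r = 2, s = 1 − 3·0 = 1, t = 0 − 3·1 = -3  (check: 365·1 + 121·(-3) = 2)
  q = 60: r = 1, s = 0 − 60·1 = -60, t = 1 − 60·(-3) = 181  (check: 365·(-60) + 121·181 = 1)
The row with r = 1 (the gcd) gives the Bezout coefficients s = -60, t = 181.
Result: 365 · (-60) + 121 · (181) = 1.

gcd(365, 121) = 1; s = -60, t = 181 (check: 365·(-60) + 121·181 = 1).


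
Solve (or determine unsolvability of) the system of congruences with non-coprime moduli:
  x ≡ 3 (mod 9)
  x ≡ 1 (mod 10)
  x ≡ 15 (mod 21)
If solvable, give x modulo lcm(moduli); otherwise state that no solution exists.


Moduli 9, 10, 21 are not pairwise coprime, so CRT works modulo lcm(m_i) when all pairwise compatibility conditions hold.
Pairwise compatibility: gcd(m_i, m_j) must divide a_i - a_j for every pair.
Merge one congruence at a time:
  Start: x ≡ 3 (mod 9).
  Combine with x ≡ 1 (mod 10): gcd(9, 10) = 1; 1 - 3 = -2, which IS divisible by 1, so compatible.
    Write x = 3 + 9·t and substitute into x ≡ 1 (mod 10): 9·t ≡ 1 − 3 = -2 (mod 10).
    Reduce coefficients mod 10: 9·t ≡ 8 (mod 10).
    The inverse of 9 mod 10 is 9 (since 9·9 = 81 = 8·10 + 1), so t ≡ 9·8 = 72 ≡ 2 (mod 10).
    Then x = 3 + 9·2 = 21, valid modulo lcm(9, 10) = 90: x ≡ 21 (mod 90).
  Combine with x ≡ 15 (mod 21): gcd(90, 21) = 3; 15 - 21 = -6, which IS divisible by 3, so compatible.
    Write x = 21 + 90·t and substitute into x ≡ 15 (mod 21): 90·t ≡ 15 − 21 = -6 (mod 21).
    Divide the congruence (and modulus) by g = 3: 30·t ≡ -2 (mod 7).
    Reduce coefficients mod 7: 2·t ≡ 5 (mod 7).
    The inverse of 2 mod 7 is 4 (since 2·4 = 8 = 1·7 + 1), so t ≡ 4·5 = 20 ≡ 6 (mod 7).
    Then x = 21 + 90·6 = 561, valid modulo lcm(90, 21) = 630: x ≡ 561 (mod 630).
Verify: 561 mod 9 = 3, 561 mod 10 = 1, 561 mod 21 = 15.

x ≡ 561 (mod 630).


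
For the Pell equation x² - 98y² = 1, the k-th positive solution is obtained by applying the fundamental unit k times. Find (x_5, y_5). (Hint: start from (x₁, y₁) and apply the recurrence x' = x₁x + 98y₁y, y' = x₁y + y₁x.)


Step 1: Find the fundamental solution (x₁, y₁) of x² - 98y² = 1.
  Expand √98 as a continued fraction. a₀ = ⌊√98⌋ = 9; iterate m_{k+1} = d_k·a_k − m_k, d_{k+1} = (98 − m_{k+1}²)/d_k, a_{k+1} = ⌊(a₀ + m_{k+1})/d_{k+1}⌋ (starting m₀ = 0, d₀ = 1), with convergents p_k = a_k·p_{k-1} + p_{k-2}, q_k = a_k·q_{k-1} + q_{k-2} (p₋₁ = 1, q₋₁ = 0):
  k = 0: a₀ = 9; p₀/q₀ = 9/1; p₀² − 98·q₀² = 81 − 98 = -17.
  k = 1: m = 9, d = 17, a = ⌊(9 + 9)/17⌋ = 1; p/q = (1·9 + 1)/(1·1 + 0) = 10/1; p² − 98·q² = 100 − 98 = 2.
  k = 2: m = 8, d = 2, a = ⌊(9 + 8)/2⌋ = 8; p/q = (8·10 + 9)/(8·1 + 1) = 89/9; p² − 98·q² = 7921 − 7938 = -17.
  k = 3: m = 8, d = 17, a = ⌊(9 + 8)/17⌋ = 1; p/q = (1·89 + 10)/(1·9 + 1) = 99/10; p² − 98·q² = 9801 − 9800 = 1.
  The first convergent with p² − 98·q² = 1 gives the fundamental solution (x₁, y₁) = (99, 10).
Step 2: Apply the recurrence (x_{n+1}, y_{n+1}) = (x₁x_n + 98y₁y_n, x₁y_n + y₁x_n) repeatedly.
  From (x_1, y_1) = (99, 10): x_2 = 99·99 + 98·10·10 = 19601; y_2 = 99·10 + 10·99 = 1980.
  From (x_2, y_2) = (19601, 1980): x_3 = 99·19601 + 98·10·1980 = 3880899; y_3 = 99·1980 + 10·19601 = 392030.
  From (x_3, y_3) = (3880899, 392030): x_4 = 99·3880899 + 98·10·392030 = 768398401; y_4 = 99·392030 + 10·3880899 = 77619960.
  From (x_4, y_4) = (768398401, 77619960): x_5 = 99·768398401 + 98·10·77619960 = 152139002499; y_5 = 99·77619960 + 10·768398401 = 15368360050.
Step 3: Verify x_5² - 98·y_5² = 23146276081390728245001 - 23146276081390728245000 = 1 (should be 1). ✓

(x_1, y_1) = (99, 10); (x_5, y_5) = (152139002499, 15368360050).


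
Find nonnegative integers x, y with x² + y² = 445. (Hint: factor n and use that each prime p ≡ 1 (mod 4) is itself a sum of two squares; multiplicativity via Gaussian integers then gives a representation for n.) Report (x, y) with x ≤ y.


Step 1: Factor n = 445 = 5 · 89.
Step 2: Check the mod-4 condition on each prime factor: 5 ≡ 1 (mod 4), exponent 1; 89 ≡ 1 (mod 4), exponent 1.
All primes ≡ 3 (mod 4) appear to even exponent (or don't appear), so by the two-squares theorem n IS expressible as a sum of two squares.
Step 3: Build a representation. Here n = 5 · 89 is a product of primes ≡ 1 (mod 4). Each prime p ≡ 1 (mod 4) is itself a sum of two squares; find a² by testing p − a² for a perfect square:
  5: 5 − 1² = 4 = 2² ⇒ 5 = 1² + 2².
  89: 89 − 1² = 88, 89 − 2² = 85, 89 − 3² = 80, 89 − 4² = 73, 89 − 5² = 64 = 8² ⇒ 89 = 5² + 8².
  Combine using the Brahmagupta–Fibonacci identity (a² + b²)(c² + d²) = (ac − bd)² + (ad + bc)² = (ac + bd)² + (ad − bc)²:
  5 · 89 = 445: from (1² + 2²)(5² + 8²), take (1·5 − 2·8, 1·8 + 2·5) = (5 − 16, 8 + 10) = (-11, 18); dropping signs (only squares matter) gives (11, 18); check 11² + 18² = 121 + 324 = 445 ✓.
Step 4: Order so x ≤ y and verify: 11² + 18² = 121 + 324 = 445 = n. ✓

n = 445 = 11² + 18² (one valid representation with x ≤ y).


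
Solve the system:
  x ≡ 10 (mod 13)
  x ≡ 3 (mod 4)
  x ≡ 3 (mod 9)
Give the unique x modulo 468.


Moduli 13, 4, 9 are pairwise coprime; by CRT there is a unique solution modulo M = 13 · 4 · 9 = 468.
Solve pairwise, accumulating the modulus:
  Start with x ≡ 10 (mod 13).
  Combine with x ≡ 3 (mod 4): since gcd(13, 4) = 1, we get a unique residue mod 52.
    Write x = 10 + 13·t and substitute into x ≡ 3 (mod 4): 13·t ≡ 3 − 10 = -7 (mod 4).
    Reduce coefficients mod 4: 1·t ≡ 1 (mod 4).
    So t ≡ 1 (mod 4).
    Then x = 10 + 13·1 = 23, valid modulo lcm(13, 4) = 52: x ≡ 23 (mod 52).
  Combine with x ≡ 3 (mod 9): since gcd(52, 9) = 1, we get a unique residue mod 468.
    Write x = 23 + 52·t and substitute into x ≡ 3 (mod 9): 52·t ≡ 3 − 23 = -20 (mod 9).
    Reduce coefficients mod 9: 7·t ≡ 7 (mod 9).
    The inverse of 7 mod 9 is 4 (since 7·4 = 28 = 3·9 + 1), so t ≡ 4·7 = 28 ≡ 1 (mod 9).
    Then x = 23 + 52·1 = 75, valid modulo lcm(52, 9) = 468: x ≡ 75 (mod 468).
Verify: 75 mod 13 = 10 ✓, 75 mod 4 = 3 ✓, 75 mod 9 = 3 ✓.

x ≡ 75 (mod 468).


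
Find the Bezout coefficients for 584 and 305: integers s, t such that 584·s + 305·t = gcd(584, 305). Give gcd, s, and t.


Euclidean algorithm on (584, 305) — divide until remainder is 0:
  584 = 1 · 305 + 279
  305 = 1 · 279 + 26
  279 = 10 · 26 + 19
  26 = 1 · 19 + 7
  19 = 2 · 7 + 5
  7 = 1 · 5 + 2
  5 = 2 · 2 + 1
  2 = 2 · 1 + 0
gcd(584, 305) = 1.
Track Bezout coefficients alongside the remainders: start with r₀ = 584 = a·1 + b·0 (s = 1, t = 0) and r₁ = 305 = a·0 + b·1 (s = 0, t = 1); each new remainder r_{k+1} = r_{k-1} − q_k·r_k inherits s_{k+1} = s_{k-1} − q_k·s_k, t_{k+1} = t_{k-1} − q_k·t_k, so r_k = a·s_k + b·t_k at every step:
  q = 1: r = 279, s = 1 − 1·0 = 1, t = 0 − 1·1 = -1  (check: 584·1 + 305·(-1) = 279)
  q = 1: r = 26, s = 0 − 1·1 = -1, t = 1 − 1·(-1) = 2  (check: 584·(-1) + 305·2 = 26)
  q = 10: r = 19, s = 1 − 10·(-1) = 11, t = -1 − 10·2 = -21  (check: 584·11 + 305·(-21) = 19)
  q = 1: r = 7, s = -1 − 1·11 = -12, t = 2 − 1·(-21) = 23  (check: 584·(-12) + 305·23 = 7)
  q = 2: r = 5, s = 11 − 2·(-12) = 35, t = -21 − 2·23 = -67  (check: 584·35 + 305·(-67) = 5)
  q = 1: r = 2, s = -12 − 1·35 = -47, t = 23 − 1·(-67) = 90  (check: 584·(-47) + 305·90 = 2)
  q = 2: r = 1, s = 35 − 2·(-47) = 129, t = -67 − 2·90 = -247  (check: 584·129 + 305·(-247) = 1)
The row with r = 1 (the gcd) gives the Bezout coefficients s = 129, t = -247.
Result: 584 · (129) + 305 · (-247) = 1.

gcd(584, 305) = 1; s = 129, t = -247 (check: 584·129 + 305·(-247) = 1).


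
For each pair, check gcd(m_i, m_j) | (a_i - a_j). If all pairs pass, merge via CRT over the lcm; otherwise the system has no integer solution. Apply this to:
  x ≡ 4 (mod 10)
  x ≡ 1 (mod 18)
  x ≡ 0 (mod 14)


Moduli 10, 18, 14 are not pairwise coprime, so CRT works modulo lcm(m_i) when all pairwise compatibility conditions hold.
Pairwise compatibility: gcd(m_i, m_j) must divide a_i - a_j for every pair.
Merge one congruence at a time:
  Start: x ≡ 4 (mod 10).
  Combine with x ≡ 1 (mod 18): gcd(10, 18) = 2, and 1 - 4 = -3 is NOT divisible by 2.
    ⇒ system is inconsistent (no integer solution).

No solution (the system is inconsistent).


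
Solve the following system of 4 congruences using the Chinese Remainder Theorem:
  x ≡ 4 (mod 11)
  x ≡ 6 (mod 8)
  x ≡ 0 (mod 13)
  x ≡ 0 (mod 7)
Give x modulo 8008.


Product of moduli M = 11 · 8 · 13 · 7 = 8008.
Merge one congruence at a time:
  Start: x ≡ 4 (mod 11).
  Combine with x ≡ 6 (mod 8); new modulus lcm = 88.
    Write x = 4 + 11·t and substitute into x ≡ 6 (mod 8): 11·t ≡ 6 − 4 = 2 (mod 8).
    Reduce coefficients mod 8: 3·t ≡ 2 (mod 8).
    The inverse of 3 mod 8 is 3 (since 3·3 = 9 = 1·8 + 1), so t ≡ 3·2 = 6 ≡ 6 (mod 8).
    Then x = 4 + 11·6 = 70, valid modulo lcm(11, 8) = 88: x ≡ 70 (mod 88).
  Combine with x ≡ 0 (mod 13); new modulus lcm = 1144.
    Write x = 70 + 88·t and substitute into x ≡ 0 (mod 13): 88·t ≡ 0 − 70 = -70 (mod 13).
    Reduce coefficients mod 13: 10·t ≡ 8 (mod 13).
    The inverse of 10 mod 13 is 4 (since 10·4 = 40 = 3·13 + 1), so t ≡ 4·8 = 32 ≡ 6 (mod 13).
    Then x = 70 + 88·6 = 598, valid modulo lcm(88, 13) = 1144: x ≡ 598 (mod 1144).
  Combine with x ≡ 0 (mod 7); new modulus lcm = 8008.
    Write x = 598 + 1144·t and substitute into x ≡ 0 (mod 7): 1144·t ≡ 0 − 598 = -598 (mod 7).
    Reduce coefficients mod 7: 3·t ≡ 4 (mod 7).
    The inverse of 3 mod 7 is 5 (since 3·5 = 15 = 2·7 + 1), so t ≡ 5·4 = 20 ≡ 6 (mod 7).
    Then x = 598 + 1144·6 = 7462, valid modulo lcm(1144, 7) = 8008: x ≡ 7462 (mod 8008).
Verify against each original: 7462 mod 11 = 4, 7462 mod 8 = 6, 7462 mod 13 = 0, 7462 mod 7 = 0.

x ≡ 7462 (mod 8008).


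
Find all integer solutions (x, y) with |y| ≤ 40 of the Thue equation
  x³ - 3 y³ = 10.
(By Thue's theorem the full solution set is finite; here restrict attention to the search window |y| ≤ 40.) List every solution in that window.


The equation is x³ - 3y³ = 10. For fixed y, x³ = 3·y³ + 10, so a solution requires the RHS to be a perfect cube.
Strategy: iterate y from -40 to 40, compute RHS = 3·y³ + 10, and check whether it is a (positive or negative) perfect cube.
Check small values of y:
  y = 0: RHS = 10 is not a perfect cube.
  y = 1: RHS = 13 is not a perfect cube.
  y = -1: RHS = 7 is not a perfect cube.
  y = 2: RHS = 34 is not a perfect cube.
  y = -2: RHS = -14 is not a perfect cube.
  y = 3: RHS = 91 is not a perfect cube.
  y = -3: RHS = -71 is not a perfect cube.
Continuing, at y = 9: RHS = 2197 = (13)³ ⇒ x = 13 works.
Searching the remaining y in |y| ≤ 40 finds no further solutions.
Collected solutions: (13, 9).

Solutions (with |y| ≤ 40): (13, 9).


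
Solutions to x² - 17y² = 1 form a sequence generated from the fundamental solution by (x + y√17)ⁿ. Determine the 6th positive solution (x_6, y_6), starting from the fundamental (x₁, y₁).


Step 1: Find the fundamental solution (x₁, y₁) of x² - 17y² = 1.
  Expand √17 as a continued fraction. a₀ = ⌊√17⌋ = 4; iterate m_{k+1} = d_k·a_k − m_k, d_{k+1} = (17 − m_{k+1}²)/d_k, a_{k+1} = ⌊(a₀ + m_{k+1})/d_{k+1}⌋ (starting m₀ = 0, d₀ = 1), with convergents p_k = a_k·p_{k-1} + p_{k-2}, q_k = a_k·q_{k-1} + q_{k-2} (p₋₁ = 1, q₋₁ = 0):
  k = 0: a₀ = 4; p₀/q₀ = 4/1; p₀² − 17·q₀² = 16 − 17 = -1.
  k = 1: m = 4, d = 1, a = ⌊(4 + 4)/1⌋ = 8; p/q = (8·4 + 1)/(8·1 + 0) = 33/8; p² − 17·q² = 1089 − 1088 = 1.
  The first convergent with p² − 17·q² = 1 gives the fundamental solution (x₁, y₁) = (33, 8).
Step 2: Apply the recurrence (x_{n+1}, y_{n+1}) = (x₁x_n + 17y₁y_n, x₁y_n + y₁x_n) repeatedly.
  From (x_1, y_1) = (33, 8): x_2 = 33·33 + 17·8·8 = 2177; y_2 = 33·8 + 8·33 = 528.
  From (x_2, y_2) = (2177, 528): x_3 = 33·2177 + 17·8·528 = 143649; y_3 = 33·528 + 8·2177 = 34840.
  From (x_3, y_3) = (143649, 34840): x_4 = 33·143649 + 17·8·34840 = 9478657; y_4 = 33·34840 + 8·143649 = 2298912.
  From (x_4, y_4) = (9478657, 2298912): x_5 = 33·9478657 + 17·8·2298912 = 625447713; y_5 = 33·2298912 + 8·9478657 = 151693352.
  From (x_5, y_5) = (625447713, 151693352): x_6 = 33·625447713 + 17·8·151693352 = 41270070401; y_6 = 33·151693352 + 8·625447713 = 10009462320.
Step 3: Verify x_6² - 17·y_6² = 1703218710903496300801 - 1703218710903496300800 = 1 (should be 1). ✓

(x_1, y_1) = (33, 8); (x_6, y_6) = (41270070401, 10009462320).


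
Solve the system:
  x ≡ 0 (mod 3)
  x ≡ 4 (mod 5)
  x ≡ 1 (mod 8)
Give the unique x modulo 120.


Moduli 3, 5, 8 are pairwise coprime; by CRT there is a unique solution modulo M = 3 · 5 · 8 = 120.
Solve pairwise, accumulating the modulus:
  Start with x ≡ 0 (mod 3).
  Combine with x ≡ 4 (mod 5): since gcd(3, 5) = 1, we get a unique residue mod 15.
    Write x = 0 + 3·t and substitute into x ≡ 4 (mod 5): 3·t ≡ 4 − 0 = 4 (mod 5).
    The inverse of 3 mod 5 is 2 (since 3·2 = 6 = 1·5 + 1), so t ≡ 2·4 = 8 ≡ 3 (mod 5).
    Then x = 0 + 3·3 = 9, valid modulo lcm(3, 5) = 15: x ≡ 9 (mod 15).
  Combine with x ≡ 1 (mod 8): since gcd(15, 8) = 1, we get a unique residue mod 120.
    Write x = 9 + 15·t and substitute into x ≡ 1 (mod 8): 15·t ≡ 1 − 9 = -8 (mod 8).
    Reduce coefficients mod 8: 7·t ≡ 0 (mod 8).
    The inverse of 7 mod 8 is 7 (since 7·7 = 49 = 6·8 + 1), so t ≡ 7·0 = 0 ≡ 0 (mod 8).
    Then x = 9 + 15·0 = 9, valid modulo lcm(15, 8) = 120: x ≡ 9 (mod 120).
Verify: 9 mod 3 = 0 ✓, 9 mod 5 = 4 ✓, 9 mod 8 = 1 ✓.

x ≡ 9 (mod 120).


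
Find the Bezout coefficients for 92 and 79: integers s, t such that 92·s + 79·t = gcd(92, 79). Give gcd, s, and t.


Euclidean algorithm on (92, 79) — divide until remainder is 0:
  92 = 1 · 79 + 13
  79 = 6 · 13 + 1
  13 = 13 · 1 + 0
gcd(92, 79) = 1.
Track Bezout coefficients alongside the remainders: start with r₀ = 92 = a·1 + b·0 (s = 1, t = 0) and r₁ = 79 = a·0 + b·1 (s = 0, t = 1); each new remainder r_{k+1} = r_{k-1} − q_k·r_k inherits s_{k+1} = s_{k-1} − q_k·s_k, t_{k+1} = t_{k-1} − q_k·t_k, so r_k = a·s_k + b·t_k at every step:
  q = 1: r = 13, s = 1 − 1·0 = 1, t = 0 − 1·1 = -1  (check: 92·1 + 79·(-1) = 13)
  q = 6: r = 1, s = 0 − 6·1 = -6, t = 1 − 6·(-1) = 7  (check: 92·(-6) + 79·7 = 1)
The row with r = 1 (the gcd) gives the Bezout coefficients s = -6, t = 7.
Result: 92 · (-6) + 79 · (7) = 1.

gcd(92, 79) = 1; s = -6, t = 7 (check: 92·(-6) + 79·7 = 1).


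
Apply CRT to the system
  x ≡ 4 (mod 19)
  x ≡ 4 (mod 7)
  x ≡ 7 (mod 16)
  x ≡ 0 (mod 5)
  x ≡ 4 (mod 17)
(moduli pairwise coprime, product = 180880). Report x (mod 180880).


Product of moduli M = 19 · 7 · 16 · 5 · 17 = 180880.
Merge one congruence at a time:
  Start: x ≡ 4 (mod 19).
  Combine with x ≡ 4 (mod 7); new modulus lcm = 133.
    Write x = 4 + 19·t and substitute into x ≡ 4 (mod 7): 19·t ≡ 4 − 4 = 0 (mod 7).
    Reduce coefficients mod 7: 5·t ≡ 0 (mod 7).
    The inverse of 5 mod 7 is 3 (since 5·3 = 15 = 2·7 + 1), so t ≡ 3·0 = 0 ≡ 0 (mod 7).
    Then x = 4 + 19·0 = 4, valid modulo lcm(19, 7) = 133: x ≡ 4 (mod 133).
  Combine with x ≡ 7 (mod 16); new modulus lcm = 2128.
    Write x = 4 + 133·t and substitute into x ≡ 7 (mod 16): 133·t ≡ 7 − 4 = 3 (mod 16).
    Reduce coefficients mod 16: 5·t ≡ 3 (mod 16).
    The inverse of 5 mod 16 is 13 (since 5·13 = 65 = 4·16 + 1), so t ≡ 13·3 = 39 ≡ 7 (mod 16).
    Then x = 4 + 133·7 = 935, valid modulo lcm(133, 16) = 2128: x ≡ 935 (mod 2128).
  Combine with x ≡ 0 (mod 5); new modulus lcm = 10640.
    Write x = 935 + 2128·t and substitute into x ≡ 0 (mod 5): 2128·t ≡ 0 − 935 = -935 (mod 5).
    Reduce coefficients mod 5: 3·t ≡ 0 (mod 5).
    The inverse of 3 mod 5 is 2 (since 3·2 = 6 = 1·5 + 1), so t ≡ 2·0 = 0 ≡ 0 (mod 5).
    Then x = 935 + 2128·0 = 935, valid modulo lcm(2128, 5) = 10640: x ≡ 935 (mod 10640).
  Combine with x ≡ 4 (mod 17); new modulus lcm = 180880.
    Write x = 935 + 10640·t and substitute into x ≡ 4 (mod 17): 10640·t ≡ 4 − 935 = -931 (mod 17).
    Reduce coefficients mod 17: 15·t ≡ 4 (mod 17).
    The inverse of 15 mod 17 is 8 (since 15·8 = 120 = 7·17 + 1), so t ≡ 8·4 = 32 ≡ 15 (mod 17).
    Then x = 935 + 10640·15 = 160535, valid modulo lcm(10640, 17) = 180880: x ≡ 160535 (mod 180880).
Verify against each original: 160535 mod 19 = 4, 160535 mod 7 = 4, 160535 mod 16 = 7, 160535 mod 5 = 0, 160535 mod 17 = 4.

x ≡ 160535 (mod 180880).


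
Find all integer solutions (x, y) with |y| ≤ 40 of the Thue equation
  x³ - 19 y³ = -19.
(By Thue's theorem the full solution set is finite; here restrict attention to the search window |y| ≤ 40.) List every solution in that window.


The equation is x³ - 19y³ = -19. For fixed y, x³ = 19·y³ − 19, so a solution requires the RHS to be a perfect cube.
Strategy: iterate y from -40 to 40, compute RHS = 19·y³ − 19, and check whether it is a (positive or negative) perfect cube.
Check small values of y:
  y = 0: RHS = -19 is not a perfect cube.
  y = 1: RHS = 0 = (0)³ ⇒ x = 0 works.
  y = -1: RHS = -38 is not a perfect cube.
  y = 2: RHS = 133 is not a perfect cube.
  y = -2: RHS = -171 is not a perfect cube.
  y = 3: RHS = 494 is not a perfect cube.
  y = -3: RHS = -532 is not a perfect cube.
Continuing the search up to |y| = 40 finds no further solutions beyond those listed.
Collected solutions: (0, 1).

Solutions (with |y| ≤ 40): (0, 1).


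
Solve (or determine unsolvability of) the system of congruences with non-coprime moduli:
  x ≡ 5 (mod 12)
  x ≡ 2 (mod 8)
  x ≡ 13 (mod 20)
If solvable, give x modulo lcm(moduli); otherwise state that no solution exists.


Moduli 12, 8, 20 are not pairwise coprime, so CRT works modulo lcm(m_i) when all pairwise compatibility conditions hold.
Pairwise compatibility: gcd(m_i, m_j) must divide a_i - a_j for every pair.
Merge one congruence at a time:
  Start: x ≡ 5 (mod 12).
  Combine with x ≡ 2 (mod 8): gcd(12, 8) = 4, and 2 - 5 = -3 is NOT divisible by 4.
    ⇒ system is inconsistent (no integer solution).

No solution (the system is inconsistent).


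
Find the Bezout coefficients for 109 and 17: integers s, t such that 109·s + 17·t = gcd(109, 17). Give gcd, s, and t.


Euclidean algorithm on (109, 17) — divide until remainder is 0:
  109 = 6 · 17 + 7
  17 = 2 · 7 + 3
  7 = 2 · 3 + 1
  3 = 3 · 1 + 0
gcd(109, 17) = 1.
Track Bezout coefficients alongside the remainders: start with r₀ = 109 = a·1 + b·0 (s = 1, t = 0) and r₁ = 17 = a·0 + b·1 (s = 0, t = 1); each new remainder r_{k+1} = r_{k-1} − q_k·r_k inherits s_{k+1} = s_{k-1} − q_k·s_k, t_{k+1} = t_{k-1} − q_k·t_k, so r_k = a·s_k + b·t_k at every step:
  q = 6: r = 7, s = 1 − 6·0 = 1, t = 0 − 6·1 = -6  (check: 109·1 + 17·(-6) = 7)
  q = 2: r = 3, s = 0 − 2·1 = -2, t = 1 − 2·(-6) = 13  (check: 109·(-2) + 17·13 = 3)
  q = 2: r = 1, s = 1 − 2·(-2) = 5, t = -6 − 2·13 = -32  (check: 109·5 + 17·(-32) = 1)
The row with r = 1 (the gcd) gives the Bezout coefficients s = 5, t = -32.
Result: 109 · (5) + 17 · (-32) = 1.

gcd(109, 17) = 1; s = 5, t = -32 (check: 109·5 + 17·(-32) = 1).


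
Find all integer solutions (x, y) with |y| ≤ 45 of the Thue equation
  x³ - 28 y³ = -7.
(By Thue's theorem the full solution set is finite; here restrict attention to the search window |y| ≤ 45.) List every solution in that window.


The equation is x³ - 28y³ = -7. For fixed y, x³ = 28·y³ − 7, so a solution requires the RHS to be a perfect cube.
Strategy: iterate y from -45 to 45, compute RHS = 28·y³ − 7, and check whether it is a (positive or negative) perfect cube.
Check small values of y:
  y = 0: RHS = -7 is not a perfect cube.
  y = 1: RHS = 21 is not a perfect cube.
  y = -1: RHS = -35 is not a perfect cube.
  y = 2: RHS = 217 is not a perfect cube.
  y = -2: RHS = -231 is not a perfect cube.
  y = 3: RHS = 749 is not a perfect cube.
  y = -3: RHS = -763 is not a perfect cube.
Continuing the search up to |y| = 45 finds no solutions either.
No (x, y) in the scanned range satisfies the equation.

No integer solutions with |y| ≤ 45.


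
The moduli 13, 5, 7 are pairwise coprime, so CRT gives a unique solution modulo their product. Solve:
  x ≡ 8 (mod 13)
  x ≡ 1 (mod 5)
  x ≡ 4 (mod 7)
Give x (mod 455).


Moduli 13, 5, 7 are pairwise coprime; by CRT there is a unique solution modulo M = 13 · 5 · 7 = 455.
Solve pairwise, accumulating the modulus:
  Start with x ≡ 8 (mod 13).
  Combine with x ≡ 1 (mod 5): since gcd(13, 5) = 1, we get a unique residue mod 65.
    Write x = 8 + 13·t and substitute into x ≡ 1 (mod 5): 13·t ≡ 1 − 8 = -7 (mod 5).
    Reduce coefficients mod 5: 3·t ≡ 3 (mod 5).
    The inverse of 3 mod 5 is 2 (since 3·2 = 6 = 1·5 + 1), so t ≡ 2·3 = 6 ≡ 1 (mod 5).
    Then x = 8 + 13·1 = 21, valid modulo lcm(13, 5) = 65: x ≡ 21 (mod 65).
  Combine with x ≡ 4 (mod 7): since gcd(65, 7) = 1, we get a unique residue mod 455.
    Write x = 21 + 65·t and substitute into x ≡ 4 (mod 7): 65·t ≡ 4 − 21 = -17 (mod 7).
    Reduce coefficients mod 7: 2·t ≡ 4 (mod 7).
    The inverse of 2 mod 7 is 4 (since 2·4 = 8 = 1·7 + 1), so t ≡ 4·4 = 16 ≡ 2 (mod 7).
    Then x = 21 + 65·2 = 151, valid modulo lcm(65, 7) = 455: x ≡ 151 (mod 455).
Verify: 151 mod 13 = 8 ✓, 151 mod 5 = 1 ✓, 151 mod 7 = 4 ✓.

x ≡ 151 (mod 455).


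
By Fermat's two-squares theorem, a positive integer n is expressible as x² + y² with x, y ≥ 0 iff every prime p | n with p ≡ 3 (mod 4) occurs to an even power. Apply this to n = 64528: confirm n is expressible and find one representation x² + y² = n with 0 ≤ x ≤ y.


Step 1: Factor n = 64528 = 2^4 · 37 · 109.
Step 2: Check the mod-4 condition on each prime factor: 2 = 2 (special); 37 ≡ 1 (mod 4), exponent 1; 109 ≡ 1 (mod 4), exponent 1.
All primes ≡ 3 (mod 4) appear to even exponent (or don't appear), so by the two-squares theorem n IS expressible as a sum of two squares.
Step 3: Build a representation. Group n = k² · m with k = 4 and m = 37 · 109 = 4033 (a product of primes ≡ 1 (mod 4)); a representation of m scales to one of n via (k·x)² + (k·y)² = k²(x² + y²). Each prime p ≡ 1 (mod 4) is itself a sum of two squares; find a² by testing p − a² for a perfect square:
  37: 37 − 1² = 36 = 6² ⇒ 37 = 1² + 6².
  109: 109 − 1² = 108, 109 − 2² = 105, 109 − 3² = 100 = 10² ⇒ 109 = 3² + 10².
  Combine using the Brahmagupta–Fibonacci identity (a² + b²)(c² + d²) = (ac − bd)² + (ad + bc)² = (ac + bd)² + (ad − bc)²:
  37 · 109 = 4033: from (1² + 6²)(3² + 10²), take (1·3 − 6·10, 1·10 + 6·3) = (3 − 60, 10 + 18) = (-57, 28); dropping signs (only squares matter) gives (57, 28); check 57² + 28² = 3249 + 784 = 4033 ✓.
  Scale by k = 4: (4·57, 4·28) = (228, 112).
Step 4: Order so x ≤ y and verify: 112² + 228² = 12544 + 51984 = 64528 = n. ✓

n = 64528 = 112² + 228² (one valid representation with x ≤ y).


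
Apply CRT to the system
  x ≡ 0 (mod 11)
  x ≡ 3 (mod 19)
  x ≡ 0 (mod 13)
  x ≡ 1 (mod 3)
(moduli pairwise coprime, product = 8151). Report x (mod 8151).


Product of moduli M = 11 · 19 · 13 · 3 = 8151.
Merge one congruence at a time:
  Start: x ≡ 0 (mod 11).
  Combine with x ≡ 3 (mod 19); new modulus lcm = 209.
    Write x = 0 + 11·t and substitute into x ≡ 3 (mod 19): 11·t ≡ 3 − 0 = 3 (mod 19).
    The inverse of 11 mod 19 is 7 (since 11·7 = 77 = 4·19 + 1), so t ≡ 7·3 = 21 ≡ 2 (mod 19).
    Then x = 0 + 11·2 = 22, valid modulo lcm(11, 19) = 209: x ≡ 22 (mod 209).
  Combine with x ≡ 0 (mod 13); new modulus lcm = 2717.
    Write x = 22 + 209·t and substitute into x ≡ 0 (mod 13): 209·t ≡ 0 − 22 = -22 (mod 13).
    Reduce coefficients mod 13: 1·t ≡ 4 (mod 13).
    So t ≡ 4 (mod 13).
    Then x = 22 + 209·4 = 858, valid modulo lcm(209, 13) = 2717: x ≡ 858 (mod 2717).
  Combine with x ≡ 1 (mod 3); new modulus lcm = 8151.
    Write x = 858 + 2717·t and substitute into x ≡ 1 (mod 3): 2717·t ≡ 1 − 858 = -857 (mod 3).
    Reduce coefficients mod 3: 2·t ≡ 1 (mod 3).
    The inverse of 2 mod 3 is 2 (since 2·2 = 4 = 1·3 + 1), so t ≡ 2·1 = 2 ≡ 2 (mod 3).
    Then x = 858 + 2717·2 = 6292, valid modulo lcm(2717, 3) = 8151: x ≡ 6292 (mod 8151).
Verify against each original: 6292 mod 11 = 0, 6292 mod 19 = 3, 6292 mod 13 = 0, 6292 mod 3 = 1.

x ≡ 6292 (mod 8151).
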